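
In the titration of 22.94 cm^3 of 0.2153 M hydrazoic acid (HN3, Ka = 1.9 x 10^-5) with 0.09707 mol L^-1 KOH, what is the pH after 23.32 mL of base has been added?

4.65

Initial n(HN3) = 0.2153 x 0.02294 = 0.004939 mol.
n(KOH) added = 0.09707 x 0.02332 = 0.002264 mol, converting that many moles of HN3 to N3-.
Remaining n(HN3) = 0.002675 mol; n(N3-) = 0.002264 mol.
By Henderson-Hasselbalch, pH = pKa + log([A^-]/[HA]) = 4.72 + log(0.002264/0.002675) = 4.72 + (-0.07) = 4.65.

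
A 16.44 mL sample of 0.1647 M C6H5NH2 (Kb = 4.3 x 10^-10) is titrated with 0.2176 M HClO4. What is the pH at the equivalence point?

2.83

n(C6H5NH2) = 0.1647 x 0.01644 = 0.002708 mol; V(HClO4) at equivalence = 0.002708/0.2176 = 0.01244 L.
At equivalence the base is fully converted to C6H5NH3+; total volume = 0.02888 L, so [C6H5NH3+] = 0.002708/0.02888 = 0.09375 M.
Ka(C6H5NH3+) = Kw/Kb = 1.0e-14 / 4.3 x 10^-10 = 2.33e-5.
[H^+] = sqrt(Ka x [C6H5NH3+]) = sqrt(2.33e-5 x 0.09375) = 0.00148 M.
pH = -log(0.00148) = 2.83.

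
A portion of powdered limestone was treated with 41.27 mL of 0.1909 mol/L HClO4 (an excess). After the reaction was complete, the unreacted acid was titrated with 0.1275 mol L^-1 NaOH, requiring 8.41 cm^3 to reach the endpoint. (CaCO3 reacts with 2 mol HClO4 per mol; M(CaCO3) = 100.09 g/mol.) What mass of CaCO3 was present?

Total n(HClO4) added = 0.1909 x 0.04127 = 0.007878 mol.
n(NaOH) used = 0.1275 x 0.008410 = 0.001072 mol, which equals the excess n(HClO4).
So n(HClO4) consumed by the sample = 0.007878 - 0.001072 = 0.006806 mol.
n(CaCO3) = 0.006806 / 2 = 0.003403 mol.
mass = 0.003403 mol x 100.09 g/mol = 0.341 g.

0.341 g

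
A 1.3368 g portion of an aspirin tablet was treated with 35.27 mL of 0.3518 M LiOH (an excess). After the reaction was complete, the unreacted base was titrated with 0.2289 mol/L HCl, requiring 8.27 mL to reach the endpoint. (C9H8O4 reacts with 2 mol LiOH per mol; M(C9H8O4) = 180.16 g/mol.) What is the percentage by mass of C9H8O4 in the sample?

70.9%

Total n(LiOH) added = 0.3518 x 0.03527 = 0.01241 mol.
n(HCl) used = 0.2289 x 0.008270 = 0.001893 mol, which equals the excess n(LiOH).
So n(LiOH) consumed by the sample = 0.01241 - 0.001893 = 0.01051 mol.
n(C9H8O4) = 0.01051 / 2 = 0.005257 mol.
mass C9H8O4 = 0.005257 x 180.16 = 0.9472 g, so %C9H8O4 = 0.9472/1.3368 x 100 = 70.9%.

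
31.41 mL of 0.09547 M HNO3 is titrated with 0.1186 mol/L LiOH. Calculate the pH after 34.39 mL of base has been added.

n(acid) = 0.09547 x 0.03141 = 0.002999 mol; n(LiOH) added = 0.1186 x 0.03439 = 0.004079 mol.
Base is in excess by 0.004079 - 0.002999 = 0.001080 mol in a total volume of 0.06580 L.
[OH^-] = 0.001080/0.06580 = 0.01641 M, so pOH = 1.78 and pH = 14.00 - 1.78 = 12.22.

12.22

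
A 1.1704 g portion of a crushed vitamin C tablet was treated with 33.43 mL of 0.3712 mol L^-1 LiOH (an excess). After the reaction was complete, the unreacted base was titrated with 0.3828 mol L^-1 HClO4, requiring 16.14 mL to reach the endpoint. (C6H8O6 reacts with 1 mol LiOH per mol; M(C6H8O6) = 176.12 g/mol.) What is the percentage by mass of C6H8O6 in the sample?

Total n(LiOH) added = 0.3712 x 0.03343 = 0.01241 mol.
n(HClO4) used = 0.3828 x 0.01614 = 0.006178 mol, which equals the excess n(LiOH).
So n(LiOH) consumed by the sample = 0.01241 - 0.006178 = 0.006231 mol.
n(C6H8O6) = 0.006231 / 1 = 0.006231 mol.
mass C6H8O6 = 0.006231 x 176.12 = 1.097 g, so %C6H8O6 = 1.097/1.1704 x 100 = 93.8%.

93.8%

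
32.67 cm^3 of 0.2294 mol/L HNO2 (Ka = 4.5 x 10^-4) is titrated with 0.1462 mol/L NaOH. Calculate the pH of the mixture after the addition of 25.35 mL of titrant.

Initial n(HNO2) = 0.2294 x 0.03267 = 0.007494 mol.
n(NaOH) added = 0.1462 x 0.02535 = 0.003706 mol, converting that many moles of HNO2 to NO2-.
Remaining n(HNO2) = 0.003788 mol; n(NO2-) = 0.003706 mol.
By Henderson-Hasselbalch, pH = pKa + log([A^-]/[HA]) = 3.35 + log(0.003706/0.003788) = 3.35 + (-0.01) = 3.34.

3.34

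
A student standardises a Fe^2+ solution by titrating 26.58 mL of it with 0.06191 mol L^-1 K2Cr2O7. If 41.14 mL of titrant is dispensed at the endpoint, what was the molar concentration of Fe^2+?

n(K2Cr2O7) = 0.06191 x 0.04114 = 0.002547 mol.
From the balanced equation, 1 mol K2Cr2O7 reacts with 6 mol Fe^2+, so n(Fe^2+) = 0.002547 x 6/1 = 0.01528 mol.
[Fe^2+] = 0.01528 / 0.02658 L = 0.575 M.

0.575 M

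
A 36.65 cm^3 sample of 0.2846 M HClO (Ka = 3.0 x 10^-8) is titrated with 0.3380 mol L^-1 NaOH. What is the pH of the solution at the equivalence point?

n(HClO) = 0.2846 x 0.03665 = 0.01043 mol; V(NaOH) at equivalence = 0.01043/0.3380 = 0.03086 L.
At equivalence all the acid is converted to ClO-; total volume = 0.03665 + 0.03086 = 0.06751 L, so [ClO-] = 0.01043/0.06751 = 0.1545 M.
Kb = Kw/Ka = 1.0e-14 / 3.0 x 10^-8 = 3.33e-7.
[OH^-] = sqrt(Kb x [ClO-]) = sqrt(3.33e-7 x 0.1545) = 0.000227 M.
pOH = 3.64, so pH = 14.00 - 3.64 = 10.36.

10.36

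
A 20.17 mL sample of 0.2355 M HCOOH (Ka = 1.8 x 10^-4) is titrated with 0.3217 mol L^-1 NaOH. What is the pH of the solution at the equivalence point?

8.44

n(HCOOH) = 0.2355 x 0.02017 = 0.004750 mol; V(NaOH) at equivalence = 0.004750/0.3217 = 0.01477 L.
At equivalence all the acid is converted to HCOO-; total volume = 0.02017 + 0.01477 = 0.03494 L, so [HCOO-] = 0.004750/0.03494 = 0.1360 M.
Kb = Kw/Ka = 1.0e-14 / 1.8 x 10^-4 = 5.56e-11.
[OH^-] = sqrt(Kb x [HCOO-]) = sqrt(5.56e-11 x 0.1360) = 2.75e-6 M.
pOH = 5.56, so pH = 14.00 - 5.56 = 8.44.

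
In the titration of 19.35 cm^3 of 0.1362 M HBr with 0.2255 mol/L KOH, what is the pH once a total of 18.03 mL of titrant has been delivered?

12.58

n(acid) = 0.1362 x 0.01935 = 0.002635 mol; n(KOH) added = 0.2255 x 0.01803 = 0.004066 mol.
Base is in excess by 0.004066 - 0.002635 = 0.001430 mol in a total volume of 0.03738 L.
[OH^-] = 0.001430/0.03738 = 0.03826 M, so pOH = 1.42 and pH = 14.00 - 1.42 = 12.58.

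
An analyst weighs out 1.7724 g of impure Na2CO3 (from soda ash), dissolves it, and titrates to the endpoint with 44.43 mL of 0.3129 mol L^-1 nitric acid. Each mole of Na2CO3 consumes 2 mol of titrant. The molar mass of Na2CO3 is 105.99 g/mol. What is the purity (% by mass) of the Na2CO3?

41.6%

n(HNO3) = 0.3129 x 0.04443 = 0.01390 mol.
n(Na2CO3) = 0.01390 / 2 = 0.006951 mol.
mass of Na2CO3 = 0.006951 x 105.99 = 0.7367 g.
% purity = 0.7367 / 1.7724 x 100 = 41.6%.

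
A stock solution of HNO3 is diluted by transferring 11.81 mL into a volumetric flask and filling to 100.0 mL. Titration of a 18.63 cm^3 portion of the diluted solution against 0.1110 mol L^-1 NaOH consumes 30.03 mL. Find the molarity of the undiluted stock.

1.52 M

n(NaOH) = 0.1110 x 0.03003 = 0.003333 mol.
n(HNO3) in the aliquot = 0.003333 mol.
[diluted HNO3] = 0.003333 / 0.01863 = 0.1789 M.
Dilution factor = 100.0/11.81 = 8.467, so [stock] = 0.1789 x 8.467 = 1.52 M.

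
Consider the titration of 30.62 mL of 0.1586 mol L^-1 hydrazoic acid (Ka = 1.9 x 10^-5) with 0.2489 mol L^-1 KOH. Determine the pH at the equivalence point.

8.85

n(HN3) = 0.1586 x 0.03062 = 0.004856 mol; V(KOH) at equivalence = 0.004856/0.2489 = 0.01951 L.
At equivalence all the acid is converted to N3-; total volume = 0.03062 + 0.01951 = 0.05013 L, so [N3-] = 0.004856/0.05013 = 0.09687 M.
Kb = Kw/Ka = 1.0e-14 / 1.9 x 10^-5 = 5.26e-10.
[OH^-] = sqrt(Kb x [N3-]) = sqrt(5.26e-10 x 0.09687) = 7.14e-6 M.
pOH = 5.15, so pH = 14.00 - 5.15 = 8.85.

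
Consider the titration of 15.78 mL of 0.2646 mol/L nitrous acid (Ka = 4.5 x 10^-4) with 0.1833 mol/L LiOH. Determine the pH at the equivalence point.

n(HNO2) = 0.2646 x 0.01578 = 0.004175 mol; V(LiOH) at equivalence = 0.004175/0.1833 = 0.02278 L.
At equivalence all the acid is converted to NO2-; total volume = 0.01578 + 0.02278 = 0.03856 L, so [NO2-] = 0.004175/0.03856 = 0.1083 M.
Kb = Kw/Ka = 1.0e-14 / 4.5 x 10^-4 = 2.22e-11.
[OH^-] = sqrt(Kb x [NO2-]) = sqrt(2.22e-11 x 0.1083) = 1.55e-6 M.
pOH = 5.81, so pH = 14.00 - 5.81 = 8.19.

8.19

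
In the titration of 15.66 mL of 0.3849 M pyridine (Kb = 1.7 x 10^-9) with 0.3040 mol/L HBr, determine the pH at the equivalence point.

n(C5H5N) = 0.3849 x 0.01566 = 0.006028 mol; V(HBr) at equivalence = 0.006028/0.3040 = 0.01983 L.
At equivalence the base is fully converted to C5H5NH+; total volume = 0.03549 L, so [C5H5NH+] = 0.006028/0.03549 = 0.1698 M.
Ka(C5H5NH+) = Kw/Kb = 1.0e-14 / 1.7 x 10^-9 = 5.88e-6.
[H^+] = sqrt(Ka x [C5H5NH+]) = sqrt(5.88e-6 x 0.1698) = 0.00100 M.
pH = -log(0.00100) = 3.00.

3.00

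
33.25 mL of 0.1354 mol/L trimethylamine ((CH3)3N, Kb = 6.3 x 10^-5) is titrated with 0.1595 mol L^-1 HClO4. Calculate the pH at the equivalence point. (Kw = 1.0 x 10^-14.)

n((CH3)3N) = 0.1354 x 0.03325 = 0.004502 mol; V(HClO4) at equivalence = 0.004502/0.1595 = 0.02823 L.
At equivalence the base is fully converted to (CH3)3NH+; total volume = 0.06148 L, so [(CH3)3NH+] = 0.004502/0.06148 = 0.07323 M.
Ka((CH3)3NH+) = Kw/Kb = 1.0e-14 / 6.3 x 10^-5 = 1.59e-10.
[H^+] = sqrt(Ka x [(CH3)3NH+]) = sqrt(1.59e-10 x 0.07323) = 3.41e-6 M.
pH = -log(3.41e-6) = 5.47.

5.47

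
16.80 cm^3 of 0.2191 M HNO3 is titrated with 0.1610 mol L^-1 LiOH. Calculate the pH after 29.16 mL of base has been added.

12.34

n(acid) = 0.2191 x 0.01680 = 0.003681 mol; n(LiOH) added = 0.1610 x 0.02916 = 0.004695 mol.
Base is in excess by 0.004695 - 0.003681 = 0.001014 mol in a total volume of 0.04596 L.
[OH^-] = 0.001014/0.04596 = 0.02206 M, so pOH = 1.66 and pH = 14.00 - 1.66 = 12.34.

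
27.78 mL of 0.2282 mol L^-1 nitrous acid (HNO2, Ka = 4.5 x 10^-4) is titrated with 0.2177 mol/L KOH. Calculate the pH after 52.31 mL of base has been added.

12.80

n(acid) = 0.2282 x 0.02778 = 0.006339 mol; n(KOH) added = 0.2177 x 0.05231 = 0.01139 mol.
Base is in excess by 0.01139 - 0.006339 = 0.005048 mol in a total volume of 0.08009 L.
[OH^-] = 0.005048/0.08009 = 0.06304 M, so pOH = 1.20 and pH = 14.00 - 1.20 = 12.80.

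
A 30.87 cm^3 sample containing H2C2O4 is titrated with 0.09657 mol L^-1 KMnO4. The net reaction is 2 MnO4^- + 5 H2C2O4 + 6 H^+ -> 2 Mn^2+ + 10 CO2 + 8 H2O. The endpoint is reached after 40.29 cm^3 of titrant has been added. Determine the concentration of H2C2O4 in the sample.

n(KMnO4) = 0.09657 x 0.04029 = 0.003891 mol.
From the balanced equation, 2 mol KMnO4 reacts with 5 mol H2C2O4, so n(H2C2O4) = 0.003891 x 5/2 = 0.009727 mol.
[H2C2O4] = 0.009727 / 0.03087 L = 0.315 M.

0.315 M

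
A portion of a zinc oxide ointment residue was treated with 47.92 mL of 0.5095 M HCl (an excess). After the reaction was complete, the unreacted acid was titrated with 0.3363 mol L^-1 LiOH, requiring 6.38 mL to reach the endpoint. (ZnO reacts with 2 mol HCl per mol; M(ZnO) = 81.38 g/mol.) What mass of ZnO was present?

0.906 g

Total n(HCl) added = 0.5095 x 0.04792 = 0.02442 mol.
n(LiOH) used = 0.3363 x 0.006380 = 0.002146 mol, which equals the excess n(HCl).
So n(HCl) consumed by the sample = 0.02442 - 0.002146 = 0.02227 mol.
n(ZnO) = 0.02227 / 2 = 0.01113 mol.
mass = 0.01113 mol x 81.38 g/mol = 0.906 g.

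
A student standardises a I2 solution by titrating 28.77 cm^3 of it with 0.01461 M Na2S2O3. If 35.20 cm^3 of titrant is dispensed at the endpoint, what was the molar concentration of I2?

n(Na2S2O3) = 0.01461 x 0.03520 = 0.0005143 mol.
From the balanced equation, 2 mol Na2S2O3 reacts with 1 mol I2, so n(I2) = 0.0005143 x 1/2 = 0.0002571 mol.
[I2] = 0.0002571 / 0.02877 L = 0.00894 M.

0.00894 M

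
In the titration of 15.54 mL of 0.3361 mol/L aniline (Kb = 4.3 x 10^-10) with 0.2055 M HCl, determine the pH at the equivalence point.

n(C6H5NH2) = 0.3361 x 0.01554 = 0.005223 mol; V(HCl) at equivalence = 0.005223/0.2055 = 0.02542 L.
At equivalence the base is fully converted to C6H5NH3+; total volume = 0.04096 L, so [C6H5NH3+] = 0.005223/0.04096 = 0.1275 M.
Ka(C6H5NH3+) = Kw/Kb = 1.0e-14 / 4.3 x 10^-10 = 2.33e-5.
[H^+] = sqrt(Ka x [C6H5NH3+]) = sqrt(2.33e-5 x 0.1275) = 0.00172 M.
pH = -log(0.00172) = 2.76.

2.76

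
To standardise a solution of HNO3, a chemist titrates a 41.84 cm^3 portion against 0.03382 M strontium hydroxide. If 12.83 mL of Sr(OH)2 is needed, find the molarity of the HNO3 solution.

n(Sr(OH)2) delivered = 0.03382 x 0.01283 = 0.0004339 mol.
The reaction is 2 HNO3 + 1 Sr(OH)2, so n(HNO3) = 0.0004339 x 2/1 = 0.0008678 mol.
[HNO3] = 0.0008678 mol / 0.04184 L = 0.0207 M.

0.0207 M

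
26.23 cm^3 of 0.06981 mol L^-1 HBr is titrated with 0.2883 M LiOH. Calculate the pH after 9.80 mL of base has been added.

12.44

n(acid) = 0.06981 x 0.02623 = 0.001831 mol; n(LiOH) added = 0.2883 x 0.009800 = 0.002825 mol.
Base is in excess by 0.002825 - 0.001831 = 0.0009942 mol in a total volume of 0.03603 L.
[OH^-] = 0.0009942/0.03603 = 0.02759 M, so pOH = 1.56 and pH = 14.00 - 1.56 = 12.44.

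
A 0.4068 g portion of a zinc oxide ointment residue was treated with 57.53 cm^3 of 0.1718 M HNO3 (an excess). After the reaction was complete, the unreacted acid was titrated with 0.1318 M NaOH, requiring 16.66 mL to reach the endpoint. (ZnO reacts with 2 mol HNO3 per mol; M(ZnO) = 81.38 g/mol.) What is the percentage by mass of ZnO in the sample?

Total n(HNO3) added = 0.1718 x 0.05753 = 0.009884 mol.
n(NaOH) used = 0.1318 x 0.01666 = 0.002196 mol, which equals the excess n(HNO3).
So n(HNO3) consumed by the sample = 0.009884 - 0.002196 = 0.007688 mol.
n(ZnO) = 0.007688 / 2 = 0.003844 mol.
mass ZnO = 0.003844 x 81.38 = 0.3128 g, so %ZnO = 0.3128/0.4068 x 100 = 76.9%.

76.9%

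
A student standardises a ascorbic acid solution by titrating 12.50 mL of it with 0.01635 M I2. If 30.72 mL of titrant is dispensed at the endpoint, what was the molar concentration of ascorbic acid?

0.0402 M

n(I2) = 0.01635 x 0.03072 = 0.0005023 mol.
From the balanced equation, 1 mol I2 reacts with 1 mol ascorbic acid, so n(ascorbic acid) = 0.0005023 x 1/1 = 0.0005023 mol.
[ascorbic acid] = 0.0005023 / 0.01250 L = 0.0402 M.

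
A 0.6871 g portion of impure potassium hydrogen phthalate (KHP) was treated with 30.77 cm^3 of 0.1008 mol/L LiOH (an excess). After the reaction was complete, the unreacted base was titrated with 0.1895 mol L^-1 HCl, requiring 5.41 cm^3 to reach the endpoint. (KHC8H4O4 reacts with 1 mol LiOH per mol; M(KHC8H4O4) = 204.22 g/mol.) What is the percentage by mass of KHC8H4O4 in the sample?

Total n(LiOH) added = 0.1008 x 0.03077 = 0.003102 mol.
n(HCl) used = 0.1895 x 0.005410 = 0.001025 mol, which equals the excess n(LiOH).
So n(LiOH) consumed by the sample = 0.003102 - 0.001025 = 0.002076 mol.
n(KHC8H4O4) = 0.002076 / 1 = 0.002076 mol.
mass KHC8H4O4 = 0.002076 x 204.22 = 0.4240 g, so %KHC8H4O4 = 0.4240/0.6871 x 100 = 61.7%.

61.7%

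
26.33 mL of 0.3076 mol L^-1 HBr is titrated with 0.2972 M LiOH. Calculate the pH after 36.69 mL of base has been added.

12.65

n(acid) = 0.3076 x 0.02633 = 0.008099 mol; n(LiOH) added = 0.2972 x 0.03669 = 0.01090 mol.
Base is in excess by 0.01090 - 0.008099 = 0.002805 mol in a total volume of 0.06302 L.
[OH^-] = 0.002805/0.06302 = 0.04451 M, so pOH = 1.35 and pH = 14.00 - 1.35 = 12.65.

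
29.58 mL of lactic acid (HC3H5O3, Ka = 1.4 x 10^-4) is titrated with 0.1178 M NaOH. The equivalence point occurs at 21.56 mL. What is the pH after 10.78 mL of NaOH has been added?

3.85

10.78 mL is exactly half the equivalence volume (21.56/2), i.e. the half-equivalence point.
There, n(HA) = n(A^-), so pH = pKa = -log(1.4 x 10^-4) = 3.85.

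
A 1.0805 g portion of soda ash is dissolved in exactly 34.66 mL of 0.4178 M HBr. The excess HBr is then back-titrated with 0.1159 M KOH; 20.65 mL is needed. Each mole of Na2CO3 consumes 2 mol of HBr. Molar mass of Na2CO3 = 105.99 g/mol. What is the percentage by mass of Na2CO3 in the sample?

Total n(HBr) added = 0.4178 x 0.03466 = 0.01448 mol.
n(KOH) used = 0.1159 x 0.02065 = 0.002393 mol, which equals the excess n(HBr).
So n(HBr) consumed by the sample = 0.01448 - 0.002393 = 0.01209 mol.
n(Na2CO3) = 0.01209 / 2 = 0.006044 mol.
mass Na2CO3 = 0.006044 x 105.99 = 0.6406 g, so %Na2CO3 = 0.6406/1.0805 x 100 = 59.3%.

59.3%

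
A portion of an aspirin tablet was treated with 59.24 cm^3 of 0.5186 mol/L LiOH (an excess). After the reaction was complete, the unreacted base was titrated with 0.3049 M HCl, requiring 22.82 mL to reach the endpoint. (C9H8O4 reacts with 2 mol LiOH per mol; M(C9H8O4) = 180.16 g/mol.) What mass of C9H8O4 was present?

2.14 g

Total n(LiOH) added = 0.5186 x 0.05924 = 0.03072 mol.
n(HCl) used = 0.3049 x 0.02282 = 0.006958 mol, which equals the excess n(LiOH).
So n(LiOH) consumed by the sample = 0.03072 - 0.006958 = 0.02376 mol.
n(C9H8O4) = 0.02376 / 2 = 0.01188 mol.
mass = 0.01188 mol x 180.16 g/mol = 2.14 g.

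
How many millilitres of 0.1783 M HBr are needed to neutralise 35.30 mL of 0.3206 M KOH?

63.5 mL

n(KOH) = 0.3206 mol/L x 0.03530 L = 0.01132 mol.
At equivalence n(HBr) = n(KOH) = 0.01132 mol.
V(HBr) = 0.01132 / 0.1783 = 0.06347 L = 63.5 mL.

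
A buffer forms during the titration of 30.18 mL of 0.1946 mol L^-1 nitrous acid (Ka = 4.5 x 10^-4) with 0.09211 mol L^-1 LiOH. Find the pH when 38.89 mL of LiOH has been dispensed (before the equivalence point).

Initial n(HNO2) = 0.1946 x 0.03018 = 0.005873 mol.
n(LiOH) added = 0.09211 x 0.03889 = 0.003582 mol, converting that many moles of HNO2 to NO2-.
Remaining n(HNO2) = 0.002291 mol; n(NO2-) = 0.003582 mol.
By Henderson-Hasselbalch, pH = pKa + log([A^-]/[HA]) = 3.35 + log(0.003582/0.002291) = 3.35 + (+0.19) = 3.54.

3.54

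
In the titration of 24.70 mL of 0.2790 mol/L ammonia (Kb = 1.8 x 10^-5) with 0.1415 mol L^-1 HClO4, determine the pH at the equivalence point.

5.14

n(NH3) = 0.2790 x 0.02470 = 0.006891 mol; V(HClO4) at equivalence = 0.006891/0.1415 = 0.04870 L.
At equivalence the base is fully converted to NH4+; total volume = 0.07340 L, so [NH4+] = 0.006891/0.07340 = 0.09388 M.
Ka(NH4+) = Kw/Kb = 1.0e-14 / 1.8 x 10^-5 = 5.56e-10.
[H^+] = sqrt(Ka x [NH4+]) = sqrt(5.56e-10 x 0.09388) = 7.22e-6 M.
pH = -log(7.22e-6) = 5.14.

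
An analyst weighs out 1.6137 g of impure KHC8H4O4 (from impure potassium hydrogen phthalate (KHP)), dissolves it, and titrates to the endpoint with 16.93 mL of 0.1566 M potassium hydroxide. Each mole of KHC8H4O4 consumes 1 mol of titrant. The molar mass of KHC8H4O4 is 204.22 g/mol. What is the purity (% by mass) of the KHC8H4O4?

n(KOH) = 0.1566 x 0.01693 = 0.002651 mol.
n(KHC8H4O4) = 0.002651 / 1 = 0.002651 mol.
mass of KHC8H4O4 = 0.002651 x 204.22 = 0.5414 g.
% purity = 0.5414 / 1.6137 x 100 = 33.6%.

33.6%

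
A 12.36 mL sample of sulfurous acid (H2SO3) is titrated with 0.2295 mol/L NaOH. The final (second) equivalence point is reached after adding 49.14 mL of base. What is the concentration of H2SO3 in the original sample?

0.456 M

n(NaOH) = 0.2295 x 0.04914 = 0.01128 mol.
At the final (second) equivalence point, 2 mol OH^- react per mol H2SO3, so n(H2SO3) = 0.01128 / 2 = 0.005639 mol.
[H2SO3] = 0.005639 / 0.01236 L = 0.456 M.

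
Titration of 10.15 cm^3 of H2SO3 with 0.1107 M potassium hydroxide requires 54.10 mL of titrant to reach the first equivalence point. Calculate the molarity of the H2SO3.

n(KOH) = 0.1107 x 0.05410 = 0.005989 mol.
At the first equivalence point, 1 mol OH^- react per mol H2SO3, so n(H2SO3) = 0.005989 / 1 = 0.005989 mol.
[H2SO3] = 0.005989 / 0.01015 L = 0.590 M.

0.590 M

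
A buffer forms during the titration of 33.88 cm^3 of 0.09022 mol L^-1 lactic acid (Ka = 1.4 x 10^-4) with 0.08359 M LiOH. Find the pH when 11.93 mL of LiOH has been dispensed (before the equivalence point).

3.54

Initial n(HC3H5O3) = 0.09022 x 0.03388 = 0.003057 mol.
n(LiOH) added = 0.08359 x 0.01193 = 0.0009972 mol, converting that many moles of HC3H5O3 to C3H5O3-.
Remaining n(HC3H5O3) = 0.002059 mol; n(C3H5O3-) = 0.0009972 mol.
By Henderson-Hasselbalch, pH = pKa + log([A^-]/[HA]) = 3.85 + log(0.0009972/0.002059) = 3.85 + (-0.31) = 3.54.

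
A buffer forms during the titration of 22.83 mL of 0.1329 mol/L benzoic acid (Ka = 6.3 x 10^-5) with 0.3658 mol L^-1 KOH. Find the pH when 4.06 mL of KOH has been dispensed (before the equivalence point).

Initial n(C6H5COOH) = 0.1329 x 0.02283 = 0.003034 mol.
n(KOH) added = 0.3658 x 0.004060 = 0.001485 mol, converting that many moles of C6H5COOH to C6H5COO-.
Remaining n(C6H5COOH) = 0.001549 mol; n(C6H5COO-) = 0.001485 mol.
By Henderson-Hasselbalch, pH = pKa + log([A^-]/[HA]) = 4.20 + log(0.001485/0.001549) = 4.20 + (-0.02) = 4.18.

4.18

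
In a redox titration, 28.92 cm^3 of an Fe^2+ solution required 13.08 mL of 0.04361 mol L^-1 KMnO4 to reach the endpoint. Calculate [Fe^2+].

0.0986 M

n(KMnO4) = 0.04361 x 0.01308 = 0.0005704 mol.
From the balanced equation, 1 mol KMnO4 reacts with 5 mol Fe^2+, so n(Fe^2+) = 0.0005704 x 5/1 = 0.002852 mol.
[Fe^2+] = 0.002852 / 0.02892 L = 0.0986 M.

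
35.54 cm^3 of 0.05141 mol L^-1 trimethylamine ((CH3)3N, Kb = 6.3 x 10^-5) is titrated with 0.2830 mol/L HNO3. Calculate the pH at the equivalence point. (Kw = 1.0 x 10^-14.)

n((CH3)3N) = 0.05141 x 0.03554 = 0.001827 mol; V(HNO3) at equivalence = 0.001827/0.2830 = 0.006456 L.
At equivalence the base is fully converted to (CH3)3NH+; total volume = 0.04200 L, so [(CH3)3NH+] = 0.001827/0.04200 = 0.04351 M.
Ka((CH3)3NH+) = Kw/Kb = 1.0e-14 / 6.3 x 10^-5 = 1.59e-10.
[H^+] = sqrt(Ka x [(CH3)3NH+]) = sqrt(1.59e-10 x 0.04351) = 2.63e-6 M.
pH = -log(2.63e-6) = 5.58.

5.58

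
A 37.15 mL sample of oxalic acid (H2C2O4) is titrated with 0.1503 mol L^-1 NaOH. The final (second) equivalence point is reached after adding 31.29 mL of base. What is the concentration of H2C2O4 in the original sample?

n(NaOH) = 0.1503 x 0.03129 = 0.004703 mol.
At the final (second) equivalence point, 2 mol OH^- react per mol H2C2O4, so n(H2C2O4) = 0.004703 / 2 = 0.002351 mol.
[H2C2O4] = 0.002351 / 0.03715 L = 0.0633 M.

0.0633 M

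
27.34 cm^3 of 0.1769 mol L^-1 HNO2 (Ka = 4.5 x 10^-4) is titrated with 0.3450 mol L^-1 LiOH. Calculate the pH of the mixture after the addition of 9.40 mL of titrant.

Initial n(HNO2) = 0.1769 x 0.02734 = 0.004836 mol.
n(LiOH) added = 0.3450 x 0.009400 = 0.003243 mol, converting that many moles of HNO2 to NO2-.
Remaining n(HNO2) = 0.001593 mol; n(NO2-) = 0.003243 mol.
By Henderson-Hasselbalch, pH = pKa + log([A^-]/[HA]) = 3.35 + log(0.003243/0.001593) = 3.35 + (+0.31) = 3.66.

3.66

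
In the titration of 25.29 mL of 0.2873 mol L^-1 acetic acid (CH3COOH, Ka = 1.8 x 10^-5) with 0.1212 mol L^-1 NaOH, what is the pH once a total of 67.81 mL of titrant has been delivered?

n(acid) = 0.2873 x 0.02529 = 0.007266 mol; n(NaOH) added = 0.1212 x 0.06781 = 0.008219 mol.
Base is in excess by 0.008219 - 0.007266 = 0.0009528 mol in a total volume of 0.09310 L.
[OH^-] = 0.0009528/0.09310 = 0.01023 M, so pOH = 1.99 and pH = 14.00 - 1.99 = 12.01.

12.01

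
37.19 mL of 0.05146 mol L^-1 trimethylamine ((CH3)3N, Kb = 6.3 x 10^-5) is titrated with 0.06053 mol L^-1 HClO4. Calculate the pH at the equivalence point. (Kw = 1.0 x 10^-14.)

n((CH3)3N) = 0.05146 x 0.03719 = 0.001914 mol; V(HClO4) at equivalence = 0.001914/0.06053 = 0.03162 L.
At equivalence the base is fully converted to (CH3)3NH+; total volume = 0.06881 L, so [(CH3)3NH+] = 0.001914/0.06881 = 0.02781 M.
Ka((CH3)3NH+) = Kw/Kb = 1.0e-14 / 6.3 x 10^-5 = 1.59e-10.
[H^+] = sqrt(Ka x [(CH3)3NH+]) = sqrt(1.59e-10 x 0.02781) = 2.10e-6 M.
pH = -log(2.10e-6) = 5.68.

5.68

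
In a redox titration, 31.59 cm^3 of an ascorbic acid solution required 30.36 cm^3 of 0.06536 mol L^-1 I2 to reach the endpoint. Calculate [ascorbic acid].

0.0628 M

n(I2) = 0.06536 x 0.03036 = 0.001984 mol.
From the balanced equation, 1 mol I2 reacts with 1 mol ascorbic acid, so n(ascorbic acid) = 0.001984 x 1/1 = 0.001984 mol.
[ascorbic acid] = 0.001984 / 0.03159 L = 0.0628 M.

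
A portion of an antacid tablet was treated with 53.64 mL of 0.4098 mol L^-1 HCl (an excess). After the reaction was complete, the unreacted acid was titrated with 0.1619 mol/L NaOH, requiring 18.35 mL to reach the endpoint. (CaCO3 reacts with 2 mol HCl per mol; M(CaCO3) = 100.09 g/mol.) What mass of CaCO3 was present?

Total n(HCl) added = 0.4098 x 0.05364 = 0.02198 mol.
n(NaOH) used = 0.1619 x 0.01835 = 0.002971 mol, which equals the excess n(HCl).
So n(HCl) consumed by the sample = 0.02198 - 0.002971 = 0.01901 mol.
n(CaCO3) = 0.01901 / 2 = 0.009505 mol.
mass = 0.009505 mol x 100.09 g/mol = 0.951 g.

0.951 g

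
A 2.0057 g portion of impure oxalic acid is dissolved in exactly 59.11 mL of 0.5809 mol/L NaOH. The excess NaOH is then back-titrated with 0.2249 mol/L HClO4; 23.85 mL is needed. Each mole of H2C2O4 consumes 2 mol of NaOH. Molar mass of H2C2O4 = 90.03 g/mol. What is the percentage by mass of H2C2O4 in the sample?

Total n(NaOH) added = 0.5809 x 0.05911 = 0.03434 mol.
n(HClO4) used = 0.2249 x 0.02385 = 0.005364 mol, which equals the excess n(NaOH).
So n(NaOH) consumed by the sample = 0.03434 - 0.005364 = 0.02897 mol.
n(H2C2O4) = 0.02897 / 2 = 0.01449 mol.
mass H2C2O4 = 0.01449 x 90.03 = 1.304 g, so %H2C2O4 = 1.304/2.0057 x 100 = 65.0%.

65.0%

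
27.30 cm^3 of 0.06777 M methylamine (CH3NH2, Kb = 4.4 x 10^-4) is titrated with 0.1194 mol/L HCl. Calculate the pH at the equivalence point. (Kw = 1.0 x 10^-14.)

6.00

n(CH3NH2) = 0.06777 x 0.02730 = 0.001850 mol; V(HCl) at equivalence = 0.001850/0.1194 = 0.01550 L.
At equivalence the base is fully converted to CH3NH3+; total volume = 0.04280 L, so [CH3NH3+] = 0.001850/0.04280 = 0.04323 M.
Ka(CH3NH3+) = Kw/Kb = 1.0e-14 / 4.4 x 10^-4 = 2.27e-11.
[H^+] = sqrt(Ka x [CH3NH3+]) = sqrt(2.27e-11 x 0.04323) = 9.91e-7 M.
pH = -log(9.91e-7) = 6.00.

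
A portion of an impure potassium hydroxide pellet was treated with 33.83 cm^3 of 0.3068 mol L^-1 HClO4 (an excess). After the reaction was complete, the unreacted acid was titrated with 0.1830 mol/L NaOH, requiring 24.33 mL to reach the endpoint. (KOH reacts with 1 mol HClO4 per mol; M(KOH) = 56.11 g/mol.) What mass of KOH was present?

0.333 g

Total n(HClO4) added = 0.3068 x 0.03383 = 0.01038 mol.
n(NaOH) used = 0.1830 x 0.02433 = 0.004452 mol, which equals the excess n(HClO4).
So n(HClO4) consumed by the sample = 0.01038 - 0.004452 = 0.005927 mol.
n(KOH) = 0.005927 / 1 = 0.005927 mol.
mass = 0.005927 mol x 56.11 g/mol = 0.333 g.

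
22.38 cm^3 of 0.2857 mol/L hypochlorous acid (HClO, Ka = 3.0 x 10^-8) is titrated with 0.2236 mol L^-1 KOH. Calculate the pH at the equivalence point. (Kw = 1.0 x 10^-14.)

n(HClO) = 0.2857 x 0.02238 = 0.006394 mol; V(KOH) at equivalence = 0.006394/0.2236 = 0.02860 L.
At equivalence all the acid is converted to ClO-; total volume = 0.02238 + 0.02860 = 0.05098 L, so [ClO-] = 0.006394/0.05098 = 0.1254 M.
Kb = Kw/Ka = 1.0e-14 / 3.0 x 10^-8 = 3.33e-7.
[OH^-] = sqrt(Kb x [ClO-]) = sqrt(3.33e-7 x 0.1254) = 0.000204 M.
pOH = 3.69, so pH = 14.00 - 3.69 = 10.31.

10.31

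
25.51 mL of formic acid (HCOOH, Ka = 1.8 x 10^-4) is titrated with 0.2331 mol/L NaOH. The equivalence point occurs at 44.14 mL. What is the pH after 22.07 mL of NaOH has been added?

22.07 mL is exactly half the equivalence volume (44.14/2), i.e. the half-equivalence point.
There, n(HA) = n(A^-), so pH = pKa = -log(1.8 x 10^-4) = 3.74.

3.74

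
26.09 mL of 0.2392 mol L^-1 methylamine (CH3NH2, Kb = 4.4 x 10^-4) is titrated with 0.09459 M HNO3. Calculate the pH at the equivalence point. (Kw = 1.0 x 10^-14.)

5.91

n(CH3NH2) = 0.2392 x 0.02609 = 0.006241 mol; V(HNO3) at equivalence = 0.006241/0.09459 = 0.06598 L.
At equivalence the base is fully converted to CH3NH3+; total volume = 0.09207 L, so [CH3NH3+] = 0.006241/0.09207 = 0.06778 M.
Ka(CH3NH3+) = Kw/Kb = 1.0e-14 / 4.4 x 10^-4 = 2.27e-11.
[H^+] = sqrt(Ka x [CH3NH3+]) = sqrt(2.27e-11 x 0.06778) = 1.24e-6 M.
pH = -log(1.24e-6) = 5.91.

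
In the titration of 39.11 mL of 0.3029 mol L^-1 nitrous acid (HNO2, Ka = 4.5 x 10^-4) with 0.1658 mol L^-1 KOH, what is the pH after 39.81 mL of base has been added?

3.45

Initial n(HNO2) = 0.3029 x 0.03911 = 0.01185 mol.
n(KOH) added = 0.1658 x 0.03981 = 0.006600 mol, converting that many moles of HNO2 to NO2-.
Remaining n(HNO2) = 0.005246 mol; n(NO2-) = 0.006600 mol.
By Henderson-Hasselbalch, pH = pKa + log([A^-]/[HA]) = 3.35 + log(0.006600/0.005246) = 3.35 + (+0.10) = 3.45.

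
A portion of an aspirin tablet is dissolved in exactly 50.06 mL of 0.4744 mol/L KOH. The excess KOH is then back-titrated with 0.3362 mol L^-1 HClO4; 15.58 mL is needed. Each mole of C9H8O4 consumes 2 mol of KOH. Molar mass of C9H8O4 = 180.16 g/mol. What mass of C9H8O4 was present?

1.67 g

Total n(KOH) added = 0.4744 x 0.05006 = 0.02375 mol.
n(HClO4) used = 0.3362 x 0.01558 = 0.005238 mol, which equals the excess n(KOH).
So n(KOH) consumed by the sample = 0.02375 - 0.005238 = 0.01851 mol.
n(C9H8O4) = 0.01851 / 2 = 0.009255 mol.
mass = 0.009255 mol x 180.16 g/mol = 1.67 g.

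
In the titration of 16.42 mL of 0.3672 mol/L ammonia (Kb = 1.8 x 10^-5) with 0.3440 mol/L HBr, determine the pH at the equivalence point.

n(NH3) = 0.3672 x 0.01642 = 0.006029 mol; V(HBr) at equivalence = 0.006029/0.3440 = 0.01753 L.
At equivalence the base is fully converted to NH4+; total volume = 0.03395 L, so [NH4+] = 0.006029/0.03395 = 0.1776 M.
Ka(NH4+) = Kw/Kb = 1.0e-14 / 1.8 x 10^-5 = 5.56e-10.
[H^+] = sqrt(Ka x [NH4+]) = sqrt(5.56e-10 x 0.1776) = 9.93e-6 M.
pH = -log(9.93e-6) = 5.00.

5.00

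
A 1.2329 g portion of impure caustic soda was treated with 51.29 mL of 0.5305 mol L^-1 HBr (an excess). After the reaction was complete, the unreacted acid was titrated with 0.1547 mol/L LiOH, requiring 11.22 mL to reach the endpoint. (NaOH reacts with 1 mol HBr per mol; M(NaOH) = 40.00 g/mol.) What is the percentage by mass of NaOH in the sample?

82.6%

Total n(HBr) added = 0.5305 x 0.05129 = 0.02721 mol.
n(LiOH) used = 0.1547 x 0.01122 = 0.001736 mol, which equals the excess n(HBr).
So n(HBr) consumed by the sample = 0.02721 - 0.001736 = 0.02547 mol.
n(NaOH) = 0.02547 / 1 = 0.02547 mol.
mass NaOH = 0.02547 x 40.00 = 1.019 g, so %NaOH = 1.019/1.2329 x 100 = 82.6%.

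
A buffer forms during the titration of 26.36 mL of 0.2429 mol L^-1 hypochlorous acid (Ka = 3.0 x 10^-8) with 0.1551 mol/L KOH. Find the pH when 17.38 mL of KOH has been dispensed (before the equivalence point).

7.38

Initial n(HClO) = 0.2429 x 0.02636 = 0.006403 mol.
n(KOH) added = 0.1551 x 0.01738 = 0.002696 mol, converting that many moles of HClO to ClO-.
Remaining n(HClO) = 0.003707 mol; n(ClO-) = 0.002696 mol.
By Henderson-Hasselbalch, pH = pKa + log([A^-]/[HA]) = 7.52 + log(0.002696/0.003707) = 7.52 + (-0.14) = 7.38.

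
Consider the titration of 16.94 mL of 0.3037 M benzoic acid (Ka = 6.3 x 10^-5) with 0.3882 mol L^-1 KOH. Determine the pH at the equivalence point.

8.72

n(C6H5COOH) = 0.3037 x 0.01694 = 0.005145 mol; V(KOH) at equivalence = 0.005145/0.3882 = 0.01325 L.
At equivalence all the acid is converted to C6H5COO-; total volume = 0.01694 + 0.01325 = 0.03019 L, so [C6H5COO-] = 0.005145/0.03019 = 0.1704 M.
Kb = Kw/Ka = 1.0e-14 / 6.3 x 10^-5 = 1.59e-10.
[OH^-] = sqrt(Kb x [C6H5COO-]) = sqrt(1.59e-10 x 0.1704) = 5.20e-6 M.
pOH = 5.28, so pH = 14.00 - 5.28 = 8.72.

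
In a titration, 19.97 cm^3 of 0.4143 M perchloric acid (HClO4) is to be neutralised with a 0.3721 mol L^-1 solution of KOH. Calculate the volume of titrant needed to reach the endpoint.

n(HClO4) = 0.4143 mol/L x 0.01997 L = 0.008274 mol.
At equivalence n(KOH) = n(HClO4) = 0.008274 mol.
V(KOH) = 0.008274 / 0.3721 = 0.02223 L = 22.2 mL.

22.2 mL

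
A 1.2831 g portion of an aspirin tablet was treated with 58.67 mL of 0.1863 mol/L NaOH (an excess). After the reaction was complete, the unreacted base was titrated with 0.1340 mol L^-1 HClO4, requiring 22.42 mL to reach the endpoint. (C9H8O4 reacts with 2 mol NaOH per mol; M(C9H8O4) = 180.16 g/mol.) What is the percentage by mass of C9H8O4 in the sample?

Total n(NaOH) added = 0.1863 x 0.05867 = 0.01093 mol.
n(HClO4) used = 0.1340 x 0.02242 = 0.003004 mol, which equals the excess n(NaOH).
So n(NaOH) consumed by the sample = 0.01093 - 0.003004 = 0.007926 mol.
n(C9H8O4) = 0.007926 / 2 = 0.003963 mol.
mass C9H8O4 = 0.003963 x 180.16 = 0.7140 g, so %C9H8O4 = 0.7140/1.2831 x 100 = 55.6%.

55.6%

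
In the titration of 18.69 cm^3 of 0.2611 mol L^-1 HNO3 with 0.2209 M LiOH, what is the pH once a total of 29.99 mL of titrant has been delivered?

12.55

n(acid) = 0.2611 x 0.01869 = 0.004880 mol; n(LiOH) added = 0.2209 x 0.02999 = 0.006625 mol.
Base is in excess by 0.006625 - 0.004880 = 0.001745 mol in a total volume of 0.04868 L.
[OH^-] = 0.001745/0.04868 = 0.03584 M, so pOH = 1.45 and pH = 14.00 - 1.45 = 12.55.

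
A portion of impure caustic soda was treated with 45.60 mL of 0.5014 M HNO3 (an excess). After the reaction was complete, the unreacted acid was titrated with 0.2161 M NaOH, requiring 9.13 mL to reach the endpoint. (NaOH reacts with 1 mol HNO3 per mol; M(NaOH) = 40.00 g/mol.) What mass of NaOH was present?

0.836 g

Total n(HNO3) added = 0.5014 x 0.04560 = 0.02286 mol.
n(NaOH) used = 0.2161 x 0.009130 = 0.001973 mol, which equals the excess n(HNO3).
So n(HNO3) consumed by the sample = 0.02286 - 0.001973 = 0.02089 mol.
n(NaOH) = 0.02089 / 1 = 0.02089 mol.
mass = 0.02089 mol x 40.00 g/mol = 0.836 g.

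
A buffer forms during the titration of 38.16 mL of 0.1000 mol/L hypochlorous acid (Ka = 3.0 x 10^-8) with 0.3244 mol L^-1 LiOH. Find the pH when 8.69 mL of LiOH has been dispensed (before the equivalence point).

Initial n(HClO) = 0.1000 x 0.03816 = 0.003816 mol.
n(LiOH) added = 0.3244 x 0.008690 = 0.002819 mol, converting that many moles of HClO to ClO-.
Remaining n(HClO) = 0.0009970 mol; n(ClO-) = 0.002819 mol.
By Henderson-Hasselbalch, pH = pKa + log([A^-]/[HA]) = 7.52 + log(0.002819/0.0009970) = 7.52 + (+0.45) = 7.97.

7.97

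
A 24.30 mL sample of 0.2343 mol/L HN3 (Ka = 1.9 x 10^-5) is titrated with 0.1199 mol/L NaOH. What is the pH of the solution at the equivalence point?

n(HN3) = 0.2343 x 0.02430 = 0.005693 mol; V(NaOH) at equivalence = 0.005693/0.1199 = 0.04749 L.
At equivalence all the acid is converted to N3-; total volume = 0.02430 + 0.04749 = 0.07179 L, so [N3-] = 0.005693/0.07179 = 0.07931 M.
Kb = Kw/Ka = 1.0e-14 / 1.9 x 10^-5 = 5.26e-10.
[OH^-] = sqrt(Kb x [N3-]) = sqrt(5.26e-10 x 0.07931) = 6.46e-6 M.
pOH = 5.19, so pH = 14.00 - 5.19 = 8.81.

8.81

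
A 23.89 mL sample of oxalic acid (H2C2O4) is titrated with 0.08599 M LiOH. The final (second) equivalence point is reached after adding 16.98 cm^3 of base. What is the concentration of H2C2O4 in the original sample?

n(LiOH) = 0.08599 x 0.01698 = 0.001460 mol.
At the final (second) equivalence point, 2 mol OH^- react per mol H2C2O4, so n(H2C2O4) = 0.001460 / 2 = 0.0007301 mol.
[H2C2O4] = 0.0007301 / 0.02389 L = 0.0306 M.

0.0306 M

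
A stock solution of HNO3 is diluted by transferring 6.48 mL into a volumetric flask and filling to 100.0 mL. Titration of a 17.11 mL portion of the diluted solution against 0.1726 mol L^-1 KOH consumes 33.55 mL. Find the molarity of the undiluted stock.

5.22 M

n(KOH) = 0.1726 x 0.03355 = 0.005791 mol.
n(HNO3) in the aliquot = 0.005791 mol.
[diluted HNO3] = 0.005791 / 0.01711 = 0.3384 M.
Dilution factor = 100.0/6.480 = 15.43, so [stock] = 0.3384 x 15.43 = 5.22 M.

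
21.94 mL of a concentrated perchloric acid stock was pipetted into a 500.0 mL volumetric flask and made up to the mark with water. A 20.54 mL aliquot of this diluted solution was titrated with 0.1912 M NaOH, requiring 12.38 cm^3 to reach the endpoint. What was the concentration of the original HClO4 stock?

n(NaOH) = 0.1912 x 0.01238 = 0.002367 mol.
n(HClO4) in the aliquot = 0.002367 mol.
[diluted HClO4] = 0.002367 / 0.02054 = 0.1152 M.
Dilution factor = 500.0/21.94 = 22.79, so [stock] = 0.1152 x 22.79 = 2.63 M.

2.63 M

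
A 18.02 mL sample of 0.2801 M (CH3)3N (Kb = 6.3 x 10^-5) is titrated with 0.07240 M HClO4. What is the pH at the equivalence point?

5.52

n((CH3)3N) = 0.2801 x 0.01802 = 0.005047 mol; V(HClO4) at equivalence = 0.005047/0.07240 = 0.06972 L.
At equivalence the base is fully converted to (CH3)3NH+; total volume = 0.08774 L, so [(CH3)3NH+] = 0.005047/0.08774 = 0.05753 M.
Ka((CH3)3NH+) = Kw/Kb = 1.0e-14 / 6.3 x 10^-5 = 1.59e-10.
[H^+] = sqrt(Ka x [(CH3)3NH+]) = sqrt(1.59e-10 x 0.05753) = 3.02e-6 M.
pH = -log(3.02e-6) = 5.52.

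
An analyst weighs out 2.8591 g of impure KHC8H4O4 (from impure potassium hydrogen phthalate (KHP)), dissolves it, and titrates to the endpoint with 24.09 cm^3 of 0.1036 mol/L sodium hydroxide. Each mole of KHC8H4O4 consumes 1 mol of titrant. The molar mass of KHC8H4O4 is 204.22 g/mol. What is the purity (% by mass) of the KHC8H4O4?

17.8%

n(NaOH) = 0.1036 x 0.02409 = 0.002496 mol.
n(KHC8H4O4) = 0.002496 / 1 = 0.002496 mol.
mass of KHC8H4O4 = 0.002496 x 204.22 = 0.5097 g.
% purity = 0.5097 / 2.8591 x 100 = 17.8%.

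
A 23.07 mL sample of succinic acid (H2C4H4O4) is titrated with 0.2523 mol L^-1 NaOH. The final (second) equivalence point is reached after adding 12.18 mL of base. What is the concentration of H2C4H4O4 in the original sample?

n(NaOH) = 0.2523 x 0.01218 = 0.003073 mol.
At the final (second) equivalence point, 2 mol OH^- react per mol H2C4H4O4, so n(H2C4H4O4) = 0.003073 / 2 = 0.001537 mol.
[H2C4H4O4] = 0.001537 / 0.02307 L = 0.0666 M.

0.0666 M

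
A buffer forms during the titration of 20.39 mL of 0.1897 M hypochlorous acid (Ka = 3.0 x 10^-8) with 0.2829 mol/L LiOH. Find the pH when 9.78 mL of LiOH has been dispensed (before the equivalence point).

7.92

Initial n(HClO) = 0.1897 x 0.02039 = 0.003868 mol.
n(LiOH) added = 0.2829 x 0.009780 = 0.002767 mol, converting that many moles of HClO to ClO-.
Remaining n(HClO) = 0.001101 mol; n(ClO-) = 0.002767 mol.
By Henderson-Hasselbalch, pH = pKa + log([A^-]/[HA]) = 7.52 + log(0.002767/0.001101) = 7.52 + (+0.40) = 7.92.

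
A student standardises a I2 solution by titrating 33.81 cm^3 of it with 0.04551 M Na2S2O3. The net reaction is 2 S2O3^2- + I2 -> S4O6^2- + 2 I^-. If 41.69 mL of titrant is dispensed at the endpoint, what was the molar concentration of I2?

0.0281 M

n(Na2S2O3) = 0.04551 x 0.04169 = 0.001897 mol.
From the balanced equation, 2 mol Na2S2O3 reacts with 1 mol I2, so n(I2) = 0.001897 x 1/2 = 0.0009487 mol.
[I2] = 0.0009487 / 0.03381 L = 0.0281 M.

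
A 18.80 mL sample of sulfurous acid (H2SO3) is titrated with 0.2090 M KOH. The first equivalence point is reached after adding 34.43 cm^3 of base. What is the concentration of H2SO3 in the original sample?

0.383 M

n(KOH) = 0.2090 x 0.03443 = 0.007196 mol.
At the first equivalence point, 1 mol OH^- react per mol H2SO3, so n(H2SO3) = 0.007196 / 1 = 0.007196 mol.
[H2SO3] = 0.007196 / 0.01880 L = 0.383 M.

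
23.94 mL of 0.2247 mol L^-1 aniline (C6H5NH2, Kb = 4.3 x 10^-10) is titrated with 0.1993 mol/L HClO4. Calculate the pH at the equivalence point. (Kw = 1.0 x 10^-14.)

2.80

n(C6H5NH2) = 0.2247 x 0.02394 = 0.005379 mol; V(HClO4) at equivalence = 0.005379/0.1993 = 0.02699 L.
At equivalence the base is fully converted to C6H5NH3+; total volume = 0.05093 L, so [C6H5NH3+] = 0.005379/0.05093 = 0.1056 M.
Ka(C6H5NH3+) = Kw/Kb = 1.0e-14 / 4.3 x 10^-10 = 2.33e-5.
[H^+] = sqrt(Ka x [C6H5NH3+]) = sqrt(2.33e-5 x 0.1056) = 0.00157 M.
pH = -log(0.00157) = 2.80.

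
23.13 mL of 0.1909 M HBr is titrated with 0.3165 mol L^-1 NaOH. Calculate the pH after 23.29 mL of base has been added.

n(acid) = 0.1909 x 0.02313 = 0.004416 mol; n(NaOH) added = 0.3165 x 0.02329 = 0.007371 mol.
Base is in excess by 0.007371 - 0.004416 = 0.002956 mol in a total volume of 0.04642 L.
[OH^-] = 0.002956/0.04642 = 0.06367 M, so pOH = 1.20 and pH = 14.00 - 1.20 = 12.80.

12.80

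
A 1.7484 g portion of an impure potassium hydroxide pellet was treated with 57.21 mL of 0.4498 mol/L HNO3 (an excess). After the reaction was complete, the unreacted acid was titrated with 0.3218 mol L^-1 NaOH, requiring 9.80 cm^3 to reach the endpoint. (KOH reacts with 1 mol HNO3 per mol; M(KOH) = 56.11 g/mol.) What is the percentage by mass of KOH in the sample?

72.5%

Total n(HNO3) added = 0.4498 x 0.05721 = 0.02573 mol.
n(NaOH) used = 0.3218 x 0.009800 = 0.003154 mol, which equals the excess n(HNO3).
So n(HNO3) consumed by the sample = 0.02573 - 0.003154 = 0.02258 mol.
n(KOH) = 0.02258 / 1 = 0.02258 mol.
mass KOH = 0.02258 x 56.11 = 1.267 g, so %KOH = 1.267/1.7484 x 100 = 72.5%.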